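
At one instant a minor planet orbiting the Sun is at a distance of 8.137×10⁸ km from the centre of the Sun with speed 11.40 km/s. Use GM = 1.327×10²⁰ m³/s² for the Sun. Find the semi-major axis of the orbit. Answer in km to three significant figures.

a ≈ 6.76×10⁸ km

r = 8.137×10¹¹ m.
Specific orbital energy ε = v²/2 − μ/r = (11400)²/2 − 1.327×10²⁰/8.137×10¹¹ = -9.810×10⁷ J/kg.
Since ε = −μ/(2a), a = −μ/(2ε) = 6.763×10¹¹ m = 6.7634×10⁸ km.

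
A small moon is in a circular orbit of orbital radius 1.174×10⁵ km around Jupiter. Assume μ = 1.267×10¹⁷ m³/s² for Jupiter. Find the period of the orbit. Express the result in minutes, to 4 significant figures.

T ≈ 374.2 minutes

r = 1.174×10⁵ km = 1.174×10⁸ m.
Kepler's third law: T = 2π√(r³/μ) = 2π√((1.174×10⁸)³ / 1.267×10¹⁷).
r³/μ = 1.277×10⁷ s², so T = 2π × 3.574×10³ = 2.245×10⁴ s.
Converting: 2.245×10⁴ s ÷ 60.00 = 374.2 minutes.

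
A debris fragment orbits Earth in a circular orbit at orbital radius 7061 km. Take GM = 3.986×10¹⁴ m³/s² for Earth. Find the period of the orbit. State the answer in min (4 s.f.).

r = 7061 km = 7.061×10⁶ m.
Kepler's third law: T = 2π√(r³/μ) = 2π√((7.061×10⁶)³ / 3.986×10¹⁴).
r³/μ = 8.832×10⁵ s², so T = 2π × 9.398×10² = 5.905×10³ s.
Converting: 5.905×10³ s ÷ 60.00 = 98.41 min.

T ≈ 98.41 min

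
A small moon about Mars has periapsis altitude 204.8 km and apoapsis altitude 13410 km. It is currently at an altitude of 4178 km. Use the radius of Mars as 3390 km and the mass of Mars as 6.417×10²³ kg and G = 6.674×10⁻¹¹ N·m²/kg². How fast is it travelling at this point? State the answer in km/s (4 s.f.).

v ≈ 2.668 km/s

μ = GM = 6.674×10⁻¹¹ × 6.417×10²³ = 4.283×10¹³ m³/s².
r_p = 3390 + 204.8 = 3594.8 km = 3.5948×10⁶ m.
r_a = 3390 + 13410 = 16800 km = 1.6800×10⁷ m.
r = 3390 + 4178 = 7568.0 km = 7.568×10⁶ m.
Semi-major axis a = (r_p + r_a)/2 = 10197 km = 1.020×10⁷ m.
Vis-viva: v² = μ(2/r − 1/a) = 4.283×10¹³ × (2.643×10⁻⁷ − 9.806×10⁻⁸) = 7.118×10⁶ m²/s².
v = 2668 m/s = 2.668 km/s.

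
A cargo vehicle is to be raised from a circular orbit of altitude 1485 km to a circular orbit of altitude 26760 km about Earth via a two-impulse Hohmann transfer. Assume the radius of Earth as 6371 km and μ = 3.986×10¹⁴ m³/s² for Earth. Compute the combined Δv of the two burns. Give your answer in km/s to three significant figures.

r₁ = 6371 + 1485 = 7856.0 km = 7.8560×10⁶ m.
r₂ = 6371 + 26760 = 33131 km = 3.3131×10⁷ m.
Transfer ellipse a_t = (r₁ + r₂)/2 = 2.049×10⁷ m.
At r₁: circular v_c1 = √(μ/r₁) = 7123 m/s; transfer-perigee v_p = √[μ(2/r₁ − 1/a_t)] = 9057 m/s.
Δv₁ = v_p − v_c1 = 1934 m/s.
At r₂: circular v_c2 = √(μ/r₂) = 3469 m/s; transfer-apogee v_a = √[μ(2/r₂ − 1/a_t)] = 2148 m/s.
Δv₂ = v_c2 − v_a = 1321 m/s.
Total Δv = Δv₁ + Δv₂ = 3255 m/s = 3.255 km/s.

Δv_total ≈ 3.25 km/s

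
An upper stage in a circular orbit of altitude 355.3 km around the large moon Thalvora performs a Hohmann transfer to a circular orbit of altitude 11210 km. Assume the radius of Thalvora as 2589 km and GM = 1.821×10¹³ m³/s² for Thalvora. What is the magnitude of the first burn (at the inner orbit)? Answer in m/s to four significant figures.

r₁ = 2589 + 355.3 = 2944.3 km = 2.9443×10⁶ m.
r₂ = 2589 + 11210 = 13799 km = 1.3799×10⁷ m.
Transfer ellipse a_t = (r₁ + r₂)/2 = 8.372×10⁶ m.
At r₁: circular v_c1 = √(μ/r₁) = 2487 m/s; transfer-periapsis v_p = √[μ(2/r₁ − 1/a_t)] = 3193 m/s.
Δv₁ = v_p − v_c1 = 705.9 m/s.

Δv ≈ 705.9 m/s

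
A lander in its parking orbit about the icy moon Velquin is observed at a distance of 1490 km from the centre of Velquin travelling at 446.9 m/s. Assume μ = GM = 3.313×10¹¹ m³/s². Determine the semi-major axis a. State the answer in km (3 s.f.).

r = 1.490×10⁶ m.
Specific orbital energy ε = v²/2 − μ/r = (446.9)²/2 − 3.313×10¹¹/1.490×10⁶ = -1.225×10⁵ J/kg.
Since ε = −μ/(2a), a = −μ/(2ε) = 1.352×10⁶ m = 1352.4 km.

a ≈ 1350 km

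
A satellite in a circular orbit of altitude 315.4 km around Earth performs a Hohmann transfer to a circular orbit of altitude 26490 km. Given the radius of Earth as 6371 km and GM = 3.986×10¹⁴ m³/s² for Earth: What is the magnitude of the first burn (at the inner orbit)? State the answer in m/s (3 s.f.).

Δv ≈ 2230 m/s

r₁ = 6371 + 315.4 = 6686.4 km = 6.6864×10⁶ m.
r₂ = 6371 + 26490 = 32861 km = 3.2861×10⁷ m.
Transfer ellipse a_t = (r₁ + r₂)/2 = 1.977×10⁷ m.
At r₁: circular v_c1 = √(μ/r₁) = 7721 m/s; transfer-perigee v_p = √[μ(2/r₁ − 1/a_t)] = 9953 m/s.
Δv₁ = v_p − v_c1 = 2232 m/s.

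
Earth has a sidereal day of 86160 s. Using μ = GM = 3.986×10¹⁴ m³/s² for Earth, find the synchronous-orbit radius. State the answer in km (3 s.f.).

r_sync ≈ 42200 km

A synchronous orbit has period T, so by Kepler's third law a = (μT²/4π²)^(1/3).
μT²/4π² = 3.986×10¹⁴ × (8.616×10⁴)² / 39.48 = 7.495×10²² m³.
a = 4.216×10⁷ m = 42163 km.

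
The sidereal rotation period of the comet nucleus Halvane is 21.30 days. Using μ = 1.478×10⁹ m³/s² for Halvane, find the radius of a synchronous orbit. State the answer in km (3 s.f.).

T = 21.30 days = 1.840×10⁶ s.
A synchronous orbit has period T, so by Kepler's third law a = (μT²/4π²)^(1/3).
μT²/4π² = 1.478×10⁹ × (1.840×10⁶)² / 39.48 = 1.268×10²⁰ m³.
a = 5.024×10⁶ m = 5023.8 km.

r_sync ≈ 5020 km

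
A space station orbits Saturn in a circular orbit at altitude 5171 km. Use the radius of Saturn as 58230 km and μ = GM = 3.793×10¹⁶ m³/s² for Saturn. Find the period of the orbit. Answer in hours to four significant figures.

T ≈ 4.524 hours

r = 58230 + 5171 = 63401 km = 6.3401×10⁷ m.
Kepler's third law: T = 2π√(r³/μ) = 2π√((6.340×10⁷)³ / 3.793×10¹⁶).
r³/μ = 6.719×10⁶ s², so T = 2π × 2.592×10³ = 1.629×10⁴ s.
Converting: 1.629×10⁴ s ÷ 3600 = 4.524 hours.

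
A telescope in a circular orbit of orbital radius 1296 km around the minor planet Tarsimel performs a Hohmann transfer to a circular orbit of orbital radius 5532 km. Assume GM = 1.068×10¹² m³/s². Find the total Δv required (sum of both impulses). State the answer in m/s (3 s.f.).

r₁ = 1296 km = 1.296×10⁶ m.
r₂ = 5532 km = 5.532×10⁶ m.
Transfer ellipse a_t = (r₁ + r₂)/2 = 3.414×10⁶ m.
At r₁: circular v_c1 = √(μ/r₁) = 907.8 m/s; transfer-periapsis v_p = √[μ(2/r₁ − 1/a_t)] = 1156 m/s.
Δv₁ = v_p − v_c1 = 247.8 m/s.
At r₂: circular v_c2 = √(μ/r₂) = 439.4 m/s; transfer-apoapsis v_a = √[μ(2/r₂ − 1/a_t)] = 270.7 m/s.
Δv₂ = v_c2 − v_a = 168.7 m/s.
Total Δv = Δv₁ + Δv₂ = 416.4 m/s.

Δv_total ≈ 416 m/s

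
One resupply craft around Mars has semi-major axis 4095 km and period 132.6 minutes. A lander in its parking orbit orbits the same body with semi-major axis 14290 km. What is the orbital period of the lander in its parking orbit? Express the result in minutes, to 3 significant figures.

T₂ ≈ 864 minutes

Kepler's third law: T² ∝ a³, so T₂ = T₁ (a₂/a₁)^(3/2).
a₂/a₁ = 3.490, (a₂/a₁)^(3/2) = 6.519.
T₂ = 132.6 × 6.519 = 864.4 minutes.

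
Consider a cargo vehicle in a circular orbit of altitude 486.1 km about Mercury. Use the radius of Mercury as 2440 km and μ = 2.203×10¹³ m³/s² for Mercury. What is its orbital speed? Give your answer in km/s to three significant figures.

r = 2440 + 486.1 = 2926.1 km = 2.9261×10⁶ m.
For a circular orbit v = √(μ/r) = √(2.203×10¹³ / 2.926×10⁶) = √(7.529×10⁶) = 2744 m/s.
That is 2.744 km/s.

v ≈ 2.74 km/s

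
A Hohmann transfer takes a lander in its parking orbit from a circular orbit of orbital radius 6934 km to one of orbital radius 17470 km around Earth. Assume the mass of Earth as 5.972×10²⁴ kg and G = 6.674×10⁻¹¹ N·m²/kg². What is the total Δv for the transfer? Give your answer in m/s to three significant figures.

μ = GM = 6.674×10⁻¹¹ × 5.972×10²⁴ = 3.986×10¹⁴ m³/s².
r₁ = 6934 km = 6.934×10⁶ m.
r₂ = 17470 km = 1.747×10⁷ m.
Transfer ellipse a_t = (r₁ + r₂)/2 = 1.220×10⁷ m.
At r₁: circular v_c1 = √(μ/r₁) = 7582 m/s; transfer-perigee v_p = √[μ(2/r₁ − 1/a_t)] = 9072 m/s.
Δv₁ = v_p − v_c1 = 1490 m/s.
At r₂: circular v_c2 = √(μ/r₂) = 4776 m/s; transfer-apogee v_a = √[μ(2/r₂ − 1/a_t)] = 3601 m/s.
Δv₂ = v_c2 − v_a = 1176 m/s.
Total Δv = Δv₁ + Δv₂ = 2666 m/s.

Δv_total ≈ 2670 m/s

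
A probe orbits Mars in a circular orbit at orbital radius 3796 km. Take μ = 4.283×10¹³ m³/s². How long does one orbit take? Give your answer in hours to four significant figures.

r = 3796 km = 3.796×10⁶ m.
Kepler's third law: T = 2π√(r³/μ) = 2π√((3.796×10⁶)³ / 4.283×10¹³).
r³/μ = 1.277×10⁶ s², so T = 2π × 1.130×10³ = 7.101×10³ s.
Converting: 7.101×10³ s ÷ 3600 = 1.972 hours.

T ≈ 1.972 hours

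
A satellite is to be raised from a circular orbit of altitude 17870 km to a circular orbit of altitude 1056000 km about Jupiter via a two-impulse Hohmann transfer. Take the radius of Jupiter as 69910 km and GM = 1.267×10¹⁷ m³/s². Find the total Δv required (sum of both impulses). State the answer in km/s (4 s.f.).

Δv_total ≈ 20.33 km/s

r₁ = 69910 + 17870 = 87780 km = 8.7780×10⁷ m.
r₂ = 69910 + 1056000 = 1125900 km = 1.1259×10⁹ m.
Transfer ellipse a_t = (r₁ + r₂)/2 = 6.068×10⁸ m.
At r₁: circular v_c1 = √(μ/r₁) = 37990 m/s; transfer-perijove v_p = √[μ(2/r₁ − 1/a_t)] = 51750 m/s.
Δv₁ = v_p − v_c1 = 13760 m/s.
At r₂: circular v_c2 = √(μ/r₂) = 10610 m/s; transfer-apojove v_a = √[μ(2/r₂ − 1/a_t)] = 4035 m/s.
Δv₂ = v_c2 − v_a = 6574 m/s.
Total Δv = Δv₁ + Δv₂ = 20330 m/s = 20.33 km/s.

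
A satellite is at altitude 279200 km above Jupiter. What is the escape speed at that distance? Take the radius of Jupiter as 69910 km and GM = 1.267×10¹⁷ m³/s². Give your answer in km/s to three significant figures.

r = 69910 + 279200 = 349110 km = 3.4911×10⁸ m.
Escape speed v_esc = √(2μ/r) = √(2 × 1.267×10¹⁷ / 3.491×10⁸) = √(7.258×10⁸) = 26940 m/s.
= 26.94 km/s.

v_esc ≈ 26.9 km/s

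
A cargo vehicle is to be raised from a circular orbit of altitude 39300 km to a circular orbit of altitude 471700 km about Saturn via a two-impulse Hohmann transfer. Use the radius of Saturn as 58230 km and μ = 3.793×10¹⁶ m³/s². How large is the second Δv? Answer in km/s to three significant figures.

Δv ≈ 3.74 km/s

r₁ = 58230 + 39300 = 97530 km = 9.7530×10⁷ m.
r₂ = 58230 + 471700 = 529930 km = 5.2993×10⁸ m.
Transfer ellipse a_t = (r₁ + r₂)/2 = 3.137×10⁸ m.
At r₁: circular v_c1 = √(μ/r₁) = 19720 m/s; transfer-perikrone v_p = √[μ(2/r₁ − 1/a_t)] = 25630 m/s.
At r₂: circular v_c2 = √(μ/r₂) = 8460 m/s; transfer-apokrone v_a = √[μ(2/r₂ − 1/a_t)] = 4717 m/s.
Δv₂ = v_c2 − v_a = 3743 m/s.
= 3.743 km/s.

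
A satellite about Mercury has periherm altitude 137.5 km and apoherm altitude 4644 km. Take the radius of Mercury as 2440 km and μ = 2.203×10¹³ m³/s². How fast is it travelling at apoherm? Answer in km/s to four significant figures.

r_p = 2440 + 137.5 = 2577.5 km = 2.5775×10⁶ m.
r_a = 2440 + 4644 = 7084.0 km = 7.0840×10⁶ m.
Semi-major axis a = (r_p + r_a)/2 = 4830.8 km = 4.831×10⁶ m.
Vis-viva: v² = μ(2/r − 1/a) = 2.203×10¹³ × (2.823×10⁻⁷ − 2.070×10⁻⁷) = 1.659×10⁶ m²/s².
v = 1288 m/s = 1.288 km/s.

v ≈ 1.288 km/s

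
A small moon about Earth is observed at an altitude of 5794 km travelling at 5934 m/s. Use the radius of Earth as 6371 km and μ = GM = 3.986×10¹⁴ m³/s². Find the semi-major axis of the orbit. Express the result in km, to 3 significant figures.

r = 6371 + 5794 = 12165 km = 1.216×10⁷ m.
Vis-viva rearranged: 1/a = 2/r − v²/μ = 1.644×10⁻⁷ − 8.834×10⁻⁸ = 7.607×10⁻⁸ m⁻¹.
a = 1.315×10⁷ m = 13146 km.

a ≈ 13100 km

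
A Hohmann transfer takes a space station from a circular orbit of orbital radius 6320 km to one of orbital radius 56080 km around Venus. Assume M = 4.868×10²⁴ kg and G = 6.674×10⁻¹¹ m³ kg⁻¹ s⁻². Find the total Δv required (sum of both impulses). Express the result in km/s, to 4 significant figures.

μ = GM = 6.674×10⁻¹¹ × 4.868×10²⁴ = 3.249×10¹⁴ m³/s².
r₁ = 6320 km = 6.320×10⁶ m.
r₂ = 56080 km = 5.608×10⁷ m.
Transfer ellipse a_t = (r₁ + r₂)/2 = 3.120×10⁷ m.
At r₁: circular v_c1 = √(μ/r₁) = 7170 m/s; transfer-periapsis v_p = √[μ(2/r₁ − 1/a_t)] = 9613 m/s.
Δv₁ = v_p − v_c1 = 2443 m/s.
At r₂: circular v_c2 = √(μ/r₂) = 2407 m/s; transfer-apoapsis v_a = √[μ(2/r₂ − 1/a_t)] = 1083 m/s.
Δv₂ = v_c2 − v_a = 1324 m/s.
Total Δv = Δv₁ + Δv₂ = 3766 m/s = 3.766 km/s.

Δv_total ≈ 3.766 km/s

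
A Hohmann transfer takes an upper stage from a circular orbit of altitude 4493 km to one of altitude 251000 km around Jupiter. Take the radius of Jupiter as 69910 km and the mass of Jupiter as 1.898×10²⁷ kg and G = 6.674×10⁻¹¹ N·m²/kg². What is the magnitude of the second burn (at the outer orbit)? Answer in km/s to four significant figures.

μ = GM = 6.674×10⁻¹¹ × 1.898×10²⁷ = 1.267×10¹⁷ m³/s².
r₁ = 69910 + 4493 = 74403 km = 7.4403×10⁷ m.
r₂ = 69910 + 251000 = 320910 km = 3.2091×10⁸ m.
Transfer ellipse a_t = (r₁ + r₂)/2 = 1.977×10⁸ m.
At r₁: circular v_c1 = √(μ/r₁) = 41260 m/s; transfer-perijove v_p = √[μ(2/r₁ − 1/a_t)] = 52580 m/s.
At r₂: circular v_c2 = √(μ/r₂) = 19870 m/s; transfer-apojove v_a = √[μ(2/r₂ − 1/a_t)] = 12190 m/s.
Δv₂ = v_c2 − v_a = 7678 m/s.
= 7.678 km/s.

Δv ≈ 7.678 km/s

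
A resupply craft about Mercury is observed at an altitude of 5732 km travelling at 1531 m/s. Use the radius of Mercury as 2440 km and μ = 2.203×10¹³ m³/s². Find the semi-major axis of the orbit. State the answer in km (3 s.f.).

a ≈ 7230 km

r = 2440 + 5732 = 8172.0 km = 8.172×10⁶ m.
Specific orbital energy ε = v²/2 − μ/r = (1531)²/2 − 2.203×10¹³/8.172×10⁶ = -1.524×10⁶ J/kg.
Since ε = −μ/(2a), a = −μ/(2ε) = 7.229×10⁶ m = 7228.6 km.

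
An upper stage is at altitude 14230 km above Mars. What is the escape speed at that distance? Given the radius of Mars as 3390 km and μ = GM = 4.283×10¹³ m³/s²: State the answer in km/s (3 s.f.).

v_esc ≈ 2.20 km/s

r = 3390 + 14230 = 17620 km = 1.7620×10⁷ m.
Escape speed v_esc = √(2μ/r) = √(2 × 4.283×10¹³ / 1.762×10⁷) = √(4.862×10⁶) = 2205 m/s.
= 2.205 km/s.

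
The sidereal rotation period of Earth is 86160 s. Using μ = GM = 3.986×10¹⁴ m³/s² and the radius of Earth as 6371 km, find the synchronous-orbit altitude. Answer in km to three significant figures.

h_sync ≈ 35800 km

A synchronous orbit has period T, so by Kepler's third law a = (μT²/4π²)^(1/3).
μT²/4π² = 3.986×10¹⁴ × (8.616×10⁴)² / 39.48 = 7.495×10²² m³.
a = 4.216×10⁷ m = 42163 km.
Altitude h = a − R = 42163 − 6371 = 35792 km.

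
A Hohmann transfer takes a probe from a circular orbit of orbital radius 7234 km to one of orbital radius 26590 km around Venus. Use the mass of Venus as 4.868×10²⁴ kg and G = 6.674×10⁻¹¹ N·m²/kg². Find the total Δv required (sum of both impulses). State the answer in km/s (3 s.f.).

Δv_total ≈ 2.91 km/s

μ = GM = 6.674×10⁻¹¹ × 4.868×10²⁴ = 3.249×10¹⁴ m³/s².
r₁ = 7234 km = 7.234×10⁶ m.
r₂ = 26590 km = 2.659×10⁷ m.
Transfer ellipse a_t = (r₁ + r₂)/2 = 1.691×10⁷ m.
At r₁: circular v_c1 = √(μ/r₁) = 6702 m/s; transfer-periapsis v_p = √[μ(2/r₁ − 1/a_t)] = 8403 m/s.
Δv₁ = v_p − v_c1 = 1702 m/s.
At r₂: circular v_c2 = √(μ/r₂) = 3495 m/s; transfer-apoapsis v_a = √[μ(2/r₂ − 1/a_t)] = 2286 m/s.
Δv₂ = v_c2 − v_a = 1209 m/s.
Total Δv = Δv₁ + Δv₂ = 2911 m/s = 2.911 km/s.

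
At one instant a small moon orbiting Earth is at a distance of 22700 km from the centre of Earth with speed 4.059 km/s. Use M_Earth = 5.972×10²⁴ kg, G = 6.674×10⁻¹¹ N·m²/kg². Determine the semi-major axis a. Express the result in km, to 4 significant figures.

a ≈ 21380 km

μ = GM = 6.674×10⁻¹¹ × 5.972×10²⁴ = 3.986×10¹⁴ m³/s².
r = 2.270×10⁷ m.
Vis-viva rearranged: 1/a = 2/r − v²/μ = 8.811×10⁻⁸ − 4.134×10⁻⁸ = 4.677×10⁻⁸ m⁻¹.
a = 2.138×10⁷ m = 21382 km.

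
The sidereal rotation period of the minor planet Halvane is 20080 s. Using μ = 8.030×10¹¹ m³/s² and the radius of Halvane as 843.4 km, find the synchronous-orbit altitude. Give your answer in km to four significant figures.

A synchronous orbit has period T, so by Kepler's third law a = (μT²/4π²)^(1/3).
μT²/4π² = 8.030×10¹¹ × (2.008×10⁴)² / 39.48 = 8.201×10¹⁸ m³.
a = 2.017×10⁶ m = 2016.6 km.
Altitude h = a − R = 2016.6 − 843.4 = 1173.2 km.

h_sync ≈ 1173 km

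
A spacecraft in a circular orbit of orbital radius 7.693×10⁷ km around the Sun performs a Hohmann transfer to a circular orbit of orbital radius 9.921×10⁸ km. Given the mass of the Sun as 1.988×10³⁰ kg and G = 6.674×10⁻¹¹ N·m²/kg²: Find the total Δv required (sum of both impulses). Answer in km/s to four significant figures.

μ = GM = 6.674×10⁻¹¹ × 1.988×10³⁰ = 1.327×10²⁰ m³/s².
r₁ = 7.693×10⁷ km = 7.693×10¹⁰ m.
r₂ = 9.921×10⁸ km = 9.921×10¹¹ m.
Transfer ellipse a_t = (r₁ + r₂)/2 = 5.345×10¹¹ m.
At r₁: circular v_c1 = √(μ/r₁) = 41530 m/s; transfer-perihelion v_p = √[μ(2/r₁ − 1/a_t)] = 56580 m/s.
Δv₁ = v_p − v_c1 = 15050 m/s.
At r₂: circular v_c2 = √(μ/r₂) = 11560 m/s; transfer-aphelion v_a = √[μ(2/r₂ − 1/a_t)] = 4387 m/s.
Δv₂ = v_c2 − v_a = 7177 m/s.
Total Δv = Δv₁ + Δv₂ = 22230 m/s = 22.23 km/s.

Δv_total ≈ 22.23 km/s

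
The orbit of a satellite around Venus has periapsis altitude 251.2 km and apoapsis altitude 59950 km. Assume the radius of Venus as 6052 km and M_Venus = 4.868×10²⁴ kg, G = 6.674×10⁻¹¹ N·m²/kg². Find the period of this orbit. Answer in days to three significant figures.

T ≈ 0.877 days

μ = GM = 6.674×10⁻¹¹ × 4.868×10²⁴ = 3.249×10¹⁴ m³/s².
r_p = 6052 + 251.2 = 6303.2 km = 6.3032×10⁶ m.
r_a = 6052 + 59950 = 66002 km = 6.6002×10⁷ m.
Semi-major axis a = (r_p + r_a)/2 = (6303.2 + 66002)/2 = 36153 km = 3.615×10⁷ m.
By Kepler's third law T = 2π√(a³/μ) = 2π × 1.206×10⁴ = 7.577×10⁴ s.
= 0.877 days.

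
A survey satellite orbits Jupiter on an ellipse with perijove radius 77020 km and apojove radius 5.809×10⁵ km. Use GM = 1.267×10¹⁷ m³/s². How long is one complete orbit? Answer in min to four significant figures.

Semi-major axis a = (r_p + r_a)/2 = (77020 + 5.8090×10⁵)/2 = 3.2896×10⁵ km = 3.290×10⁸ m.
By Kepler's third law T = 2π√(a³/μ) = 2π × 1.676×10⁴ = 1.053×10⁵ s.
= 1755 min.

T ≈ 1755 min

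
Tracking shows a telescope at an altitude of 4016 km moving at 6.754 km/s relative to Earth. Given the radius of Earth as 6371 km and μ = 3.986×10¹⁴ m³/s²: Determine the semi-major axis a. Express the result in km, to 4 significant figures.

a ≈ 12800 km

r = 6371 + 4016 = 10387 km = 1.039×10⁷ m.
Vis-viva rearranged: 1/a = 2/r − v²/μ = 1.925×10⁻⁷ − 1.144×10⁻⁷ = 7.811×10⁻⁸ m⁻¹.
a = 1.280×10⁷ m = 12803 km.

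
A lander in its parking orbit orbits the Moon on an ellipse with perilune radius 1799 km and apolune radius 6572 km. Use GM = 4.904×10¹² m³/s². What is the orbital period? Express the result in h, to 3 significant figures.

Semi-major axis a = (r_p + r_a)/2 = (1799.0 + 6572.0)/2 = 4185.5 km = 4.186×10⁶ m.
By Kepler's third law T = 2π√(a³/μ) = 2π × 3.867×10³ = 2.430×10⁴ s.
= 6.749 h.

T ≈ 6.75 h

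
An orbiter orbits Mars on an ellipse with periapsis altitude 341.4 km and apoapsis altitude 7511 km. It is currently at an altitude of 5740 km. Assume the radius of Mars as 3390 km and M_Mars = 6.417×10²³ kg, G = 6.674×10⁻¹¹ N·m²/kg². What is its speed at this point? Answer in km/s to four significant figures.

μ = GM = 6.674×10⁻¹¹ × 6.417×10²³ = 4.283×10¹³ m³/s².
r_p = 3390 + 341.4 = 3731.4 km = 3.7314×10⁶ m.
r_a = 3390 + 7511 = 10901 km = 1.0901×10⁷ m.
r = 3390 + 5740 = 9130.0 km = 9.130×10⁶ m.
Semi-major axis a = (r_p + r_a)/2 = 7316.2 km = 7.316×10⁶ m.
Vis-viva: v² = μ(2/r − 1/a) = 4.283×10¹³ × (2.191×10⁻⁷ − 1.367×10⁻⁷) = 3.528×10⁶ m²/s².
v = 1878 m/s = 1.878 km/s.

v ≈ 1.878 km/s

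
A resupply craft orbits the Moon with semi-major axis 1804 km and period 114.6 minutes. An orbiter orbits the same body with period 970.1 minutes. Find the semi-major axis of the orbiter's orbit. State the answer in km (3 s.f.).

a₂ ≈ 7490 km

Kepler's third law: a³ ∝ T², so a₂ = a₁ (T₂/T₁)^(2/3).
T₂/T₁ = 8.465, (T₂/T₁)^(2/3) = 4.154.
a₂ = 1804 × 4.154 = 7493 km.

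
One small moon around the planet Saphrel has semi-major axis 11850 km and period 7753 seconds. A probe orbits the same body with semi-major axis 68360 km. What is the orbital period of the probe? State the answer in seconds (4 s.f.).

Kepler's third law: T² ∝ a³, so T₂ = T₁ (a₂/a₁)^(3/2).
a₂/a₁ = 5.769, (a₂/a₁)^(3/2) = 13.86.
T₂ = 7753 × 13.86 = 1.074×10⁵ seconds.

T₂ ≈ 1.074×10⁵ seconds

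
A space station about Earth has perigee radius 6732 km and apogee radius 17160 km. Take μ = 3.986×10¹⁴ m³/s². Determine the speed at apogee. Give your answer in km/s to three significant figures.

v ≈ 3.62 km/s

Semi-major axis a = (r_p + r_a)/2 = 11946 km = 1.195×10⁷ m.
Vis-viva: v² = μ(2/r − 1/a) = 3.986×10¹⁴ × (1.166×10⁻⁷ − 8.371×10⁻⁸) = 1.309×10⁷ m²/s².
v = 3618 m/s = 3.618 km/s.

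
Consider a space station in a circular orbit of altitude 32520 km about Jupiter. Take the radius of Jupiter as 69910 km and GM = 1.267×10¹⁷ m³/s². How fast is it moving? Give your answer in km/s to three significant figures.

v ≈ 35.2 km/s

r = 69910 + 32520 = 102430 km = 1.0243×10⁸ m.
For a circular orbit v = √(μ/r) = √(1.267×10¹⁷ / 1.024×10⁸) = √(1.237×10⁹) = 35170 m/s.
That is 35.17 km/s.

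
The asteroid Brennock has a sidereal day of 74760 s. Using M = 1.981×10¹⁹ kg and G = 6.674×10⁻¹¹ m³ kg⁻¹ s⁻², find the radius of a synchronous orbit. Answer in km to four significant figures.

μ = GM = 6.674×10⁻¹¹ × 1.981×10¹⁹ = 1.322×10⁹ m³/s².
A synchronous orbit has period T, so by Kepler's third law a = (μT²/4π²)^(1/3).
μT²/4π² = 1.322×10⁹ × (7.476×10⁴)² / 39.48 = 1.872×10¹⁷ m³.
a = 5.720×10⁵ m = 572.03 km.

r_sync ≈ 572.0 km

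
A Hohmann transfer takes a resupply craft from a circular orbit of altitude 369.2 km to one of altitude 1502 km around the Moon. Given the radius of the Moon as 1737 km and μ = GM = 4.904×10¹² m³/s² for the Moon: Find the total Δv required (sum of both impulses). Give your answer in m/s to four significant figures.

r₁ = 1737 + 369.2 = 2106.2 km = 2.1062×10⁶ m.
r₂ = 1737 + 1502 = 3239.0 km = 3.2390×10⁶ m.
Transfer ellipse a_t = (r₁ + r₂)/2 = 2.673×10⁶ m.
At r₁: circular v_c1 = √(μ/r₁) = 1526 m/s; transfer-perilune v_p = √[μ(2/r₁ − 1/a_t)] = 1680 m/s.
Δv₁ = v_p − v_c1 = 153.9 m/s.
At r₂: circular v_c2 = √(μ/r₂) = 1230 m/s; transfer-apolune v_a = √[μ(2/r₂ − 1/a_t)] = 1092 m/s.
Δv₂ = v_c2 − v_a = 138.1 m/s.
Total Δv = Δv₁ + Δv₂ = 292.1 m/s.

Δv_total ≈ 292.1 m/s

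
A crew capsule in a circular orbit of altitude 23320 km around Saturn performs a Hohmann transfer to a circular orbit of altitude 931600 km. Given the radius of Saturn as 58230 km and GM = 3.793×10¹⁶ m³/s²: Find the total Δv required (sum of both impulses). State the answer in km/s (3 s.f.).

r₁ = 58230 + 23320 = 81550 km = 8.1550×10⁷ m.
r₂ = 58230 + 931600 = 989830 km = 9.8983×10⁸ m.
Transfer ellipse a_t = (r₁ + r₂)/2 = 5.357×10⁸ m.
At r₁: circular v_c1 = √(μ/r₁) = 21570 m/s; transfer-perikrone v_p = √[μ(2/r₁ − 1/a_t)] = 29320 m/s.
Δv₁ = v_p − v_c1 = 7749 m/s.
At r₂: circular v_c2 = √(μ/r₂) = 6190 m/s; transfer-apokrone v_a = √[μ(2/r₂ − 1/a_t)] = 2415 m/s.
Δv₂ = v_c2 − v_a = 3775 m/s.
Total Δv = Δv₁ + Δv₂ = 11520 m/s = 11.52 km/s.

Δv_total ≈ 11.5 km/s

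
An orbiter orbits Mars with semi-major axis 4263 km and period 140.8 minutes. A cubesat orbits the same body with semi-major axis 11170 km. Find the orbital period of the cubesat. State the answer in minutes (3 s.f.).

T₂ ≈ 597 minutes

Kepler's third law: T² ∝ a³, so T₂ = T₁ (a₂/a₁)^(3/2).
a₂/a₁ = 2.620, (a₂/a₁)^(3/2) = 4.241.
T₂ = 140.8 × 4.241 = 597.2 minutes.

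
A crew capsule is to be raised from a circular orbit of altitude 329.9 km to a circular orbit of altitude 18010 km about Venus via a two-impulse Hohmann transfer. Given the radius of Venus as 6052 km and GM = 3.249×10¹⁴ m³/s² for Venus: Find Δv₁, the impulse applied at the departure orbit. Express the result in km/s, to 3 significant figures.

Δv ≈ 1.84 km/s

r₁ = 6052 + 329.9 = 6381.9 km = 6.3819×10⁶ m.
r₂ = 6052 + 18010 = 24062 km = 2.4062×10⁷ m.
Transfer ellipse a_t = (r₁ + r₂)/2 = 1.522×10⁷ m.
At r₁: circular v_c1 = √(μ/r₁) = 7135 m/s; transfer-periapsis v_p = √[μ(2/r₁ − 1/a_t)] = 8971 m/s.
Δv₁ = v_p − v_c1 = 1836 m/s.
= 1.836 km/s.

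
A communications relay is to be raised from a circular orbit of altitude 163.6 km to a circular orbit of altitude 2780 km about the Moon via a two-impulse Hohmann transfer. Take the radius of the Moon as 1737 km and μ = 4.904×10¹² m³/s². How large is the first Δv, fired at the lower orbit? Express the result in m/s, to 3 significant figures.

Δv ≈ 300 m/s

r₁ = 1737 + 163.6 = 1900.6 km = 1.9006×10⁶ m.
r₂ = 1737 + 2780 = 4517.0 km = 4.5170×10⁶ m.
Transfer ellipse a_t = (r₁ + r₂)/2 = 3.209×10⁶ m.
At r₁: circular v_c1 = √(μ/r₁) = 1606 m/s; transfer-perilune v_p = √[μ(2/r₁ − 1/a_t)] = 1906 m/s.
Δv₁ = v_p − v_c1 = 299.5 m/s.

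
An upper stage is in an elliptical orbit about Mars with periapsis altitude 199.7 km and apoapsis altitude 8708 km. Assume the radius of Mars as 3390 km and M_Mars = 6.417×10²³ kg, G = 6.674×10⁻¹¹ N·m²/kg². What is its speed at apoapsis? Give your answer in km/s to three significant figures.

μ = GM = 6.674×10⁻¹¹ × 6.417×10²³ = 4.283×10¹³ m³/s².
r_p = 3390 + 199.7 = 3589.7 km = 3.5897×10⁶ m.
r_a = 3390 + 8708 = 12098 km = 1.2098×10⁷ m.
Semi-major axis a = (r_p + r_a)/2 = 7843.9 km = 7.844×10⁶ m.
Vis-viva: v² = μ(2/r − 1/a) = 4.283×10¹³ × (1.653×10⁻⁷ − 1.275×10⁻⁷) = 1.620×10⁶ m²/s².
v = 1273 m/s = 1.273 km/s.

v ≈ 1.27 km/s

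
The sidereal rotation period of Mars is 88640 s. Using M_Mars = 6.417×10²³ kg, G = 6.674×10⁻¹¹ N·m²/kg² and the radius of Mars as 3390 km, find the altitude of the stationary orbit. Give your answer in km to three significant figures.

μ = GM = 6.674×10⁻¹¹ × 6.417×10²³ = 4.283×10¹³ m³/s².
A synchronous orbit has period T, so by Kepler's third law a = (μT²/4π²)^(1/3).
μT²/4π² = 4.283×10¹³ × (8.864×10⁴)² / 39.48 = 8.524×10²¹ m³.
a = 2.043×10⁷ m = 20427 km.
Altitude h = a − R = 20427 − 3390 = 17037 km.

h_sync ≈ 17000 km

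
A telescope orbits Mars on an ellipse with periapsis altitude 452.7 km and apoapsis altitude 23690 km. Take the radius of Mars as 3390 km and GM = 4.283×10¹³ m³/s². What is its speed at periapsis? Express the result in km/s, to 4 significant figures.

r_p = 3390 + 452.7 = 3842.7 km = 3.8427×10⁶ m.
r_a = 3390 + 23690 = 27080 km = 2.7080×10⁷ m.
Semi-major axis a = (r_p + r_a)/2 = 15461 km = 1.546×10⁷ m.
Vis-viva: v² = μ(2/r − 1/a) = 4.283×10¹³ × (5.205×10⁻⁷ − 6.468×10⁻⁸) = 1.952×10⁷ m²/s².
v = 4418 m/s = 4.418 km/s.

v ≈ 4.418 km/s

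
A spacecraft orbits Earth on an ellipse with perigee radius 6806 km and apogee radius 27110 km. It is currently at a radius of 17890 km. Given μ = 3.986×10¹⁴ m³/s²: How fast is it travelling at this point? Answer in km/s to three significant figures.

v ≈ 4.59 km/s

Semi-major axis a = (r_p + r_a)/2 = 16958 km = 1.696×10⁷ m.
Vis-viva: v² = μ(2/r − 1/a) = 3.986×10¹⁴ × (1.118×10⁻⁷ − 5.897×10⁻⁸) = 2.106×10⁷ m²/s².
v = 4589 m/s = 4.589 km/s.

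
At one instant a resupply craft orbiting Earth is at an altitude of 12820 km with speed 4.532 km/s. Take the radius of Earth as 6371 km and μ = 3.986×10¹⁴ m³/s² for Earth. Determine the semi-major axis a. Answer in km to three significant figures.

r = 6371 + 12820 = 19191 km = 1.919×10⁷ m.
Vis-viva rearranged: 1/a = 2/r − v²/μ = 1.042×10⁻⁷ − 5.153×10⁻⁸ = 5.269×10⁻⁸ m⁻¹.
a = 1.898×10⁷ m = 18980 km.

a ≈ 19000 km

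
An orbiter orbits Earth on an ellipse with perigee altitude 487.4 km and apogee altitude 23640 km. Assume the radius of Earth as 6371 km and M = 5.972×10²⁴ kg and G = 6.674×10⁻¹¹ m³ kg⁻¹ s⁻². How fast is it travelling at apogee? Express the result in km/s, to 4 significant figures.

v ≈ 2.223 km/s

μ = GM = 6.674×10⁻¹¹ × 5.972×10²⁴ = 3.986×10¹⁴ m³/s².
r_p = 6371 + 487.4 = 6858.4 km = 6.8584×10⁶ m.
r_a = 6371 + 23640 = 30011 km = 3.0011×10⁷ m.
Semi-major axis a = (r_p + r_a)/2 = 18435 km = 1.843×10⁷ m.
Vis-viva: v² = μ(2/r − 1/a) = 3.986×10¹⁴ × (6.664×10⁻⁸ − 5.425×10⁻⁸) = 4.941×10⁶ m²/s².
v = 2223 m/s = 2.223 km/s.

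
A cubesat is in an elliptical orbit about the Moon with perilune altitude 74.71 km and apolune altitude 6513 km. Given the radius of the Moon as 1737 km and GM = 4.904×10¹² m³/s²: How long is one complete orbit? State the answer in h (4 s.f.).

T ≈ 8.893 h

r_p = 1737 + 74.71 = 1811.7 km = 1.8117×10⁶ m.
r_a = 1737 + 6513 = 8250.0 km = 8.2500×10⁶ m.
Semi-major axis a = (r_p + r_a)/2 = (1811.7 + 8250.0)/2 = 5030.9 km = 5.031×10⁶ m.
By Kepler's third law T = 2π√(a³/μ) = 2π × 5.096×10³ = 3.202×10⁴ s.
= 8.893 h.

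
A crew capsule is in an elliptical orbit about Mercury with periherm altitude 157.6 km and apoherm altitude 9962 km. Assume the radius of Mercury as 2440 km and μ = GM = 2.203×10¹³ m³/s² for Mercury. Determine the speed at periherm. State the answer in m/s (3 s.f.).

v ≈ 3740 m/s

r_p = 2440 + 157.6 = 2597.6 km = 2.5976×10⁶ m.
r_a = 2440 + 9962 = 12402 km = 1.2402×10⁷ m.
Semi-major axis a = (r_p + r_a)/2 = 7499.8 km = 7.500×10⁶ m.
Vis-viva: v² = μ(2/r − 1/a) = 2.203×10¹³ × (7.699×10⁻⁷ − 1.333×10⁻⁷) = 1.402×10⁷ m²/s².
v = 3745 m/s.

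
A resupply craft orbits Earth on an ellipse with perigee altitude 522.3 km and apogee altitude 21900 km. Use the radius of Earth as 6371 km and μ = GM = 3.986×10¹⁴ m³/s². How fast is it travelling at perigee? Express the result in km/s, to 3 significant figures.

r_p = 6371 + 522.3 = 6893.3 km = 6.8933×10⁶ m.
r_a = 6371 + 21900 = 28271 km = 2.8271×10⁷ m.
Semi-major axis a = (r_p + r_a)/2 = 17582 km = 1.758×10⁷ m.
Vis-viva: v² = μ(2/r − 1/a) = 3.986×10¹⁴ × (2.901×10⁻⁷ − 5.688×10⁻⁸) = 9.298×10⁷ m²/s².
v = 9643 m/s = 9.643 km/s.

v ≈ 9.64 km/s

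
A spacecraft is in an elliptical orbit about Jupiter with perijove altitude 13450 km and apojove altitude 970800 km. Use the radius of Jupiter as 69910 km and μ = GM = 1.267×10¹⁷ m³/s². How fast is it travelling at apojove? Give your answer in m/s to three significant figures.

r_p = 69910 + 13450 = 83360 km = 8.3360×10⁷ m.
r_a = 69910 + 970800 = 1040700 km = 1.0407×10⁹ m.
Semi-major axis a = (r_p + r_a)/2 = 5.6204×10⁵ km = 5.620×10⁸ m.
Vis-viva: v² = μ(2/r − 1/a) = 1.267×10¹⁷ × (1.922×10⁻⁹ − 1.779×10⁻⁹) = 1.806×10⁷ m²/s².
v = 4249 m/s.

v ≈ 4250 m/s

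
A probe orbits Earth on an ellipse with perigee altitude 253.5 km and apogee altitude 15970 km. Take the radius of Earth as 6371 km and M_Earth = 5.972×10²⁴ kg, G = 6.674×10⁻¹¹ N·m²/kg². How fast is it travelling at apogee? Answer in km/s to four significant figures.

μ = GM = 6.674×10⁻¹¹ × 5.972×10²⁴ = 3.986×10¹⁴ m³/s².
r_p = 6371 + 253.5 = 6624.5 km = 6.6245×10⁶ m.
r_a = 6371 + 15970 = 22341 km = 2.2341×10⁷ m.
Semi-major axis a = (r_p + r_a)/2 = 14483 km = 1.448×10⁷ m.
Vis-viva: v² = μ(2/r − 1/a) = 3.986×10¹⁴ × (8.952×10⁻⁸ − 6.905×10⁻⁸) = 8.160×10⁶ m²/s².
v = 2857 m/s = 2.857 km/s.

v ≈ 2.857 km/s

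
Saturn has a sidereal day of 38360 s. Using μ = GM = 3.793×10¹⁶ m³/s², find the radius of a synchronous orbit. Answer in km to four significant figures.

A synchronous orbit has period T, so by Kepler's third law a = (μT²/4π²)^(1/3).
μT²/4π² = 3.793×10¹⁶ × (3.836×10⁴)² / 39.48 = 1.414×10²⁴ m³.
a = 1.122×10⁸ m = 1.1223×10⁵ km.

r_sync ≈ 1.122×10⁵ km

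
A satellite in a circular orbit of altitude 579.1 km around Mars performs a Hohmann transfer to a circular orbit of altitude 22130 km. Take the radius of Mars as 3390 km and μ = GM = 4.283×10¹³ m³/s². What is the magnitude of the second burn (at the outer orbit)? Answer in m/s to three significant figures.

Δv ≈ 623 m/s

r₁ = 3390 + 579.1 = 3969.1 km = 3.9691×10⁶ m.
r₂ = 3390 + 22130 = 25520 km = 2.5520×10⁷ m.
Transfer ellipse a_t = (r₁ + r₂)/2 = 1.474×10⁷ m.
At r₁: circular v_c1 = √(μ/r₁) = 3285 m/s; transfer-periapsis v_p = √[μ(2/r₁ − 1/a_t)] = 4322 m/s.
At r₂: circular v_c2 = √(μ/r₂) = 1295 m/s; transfer-apoapsis v_a = √[μ(2/r₂ − 1/a_t)] = 672.1 m/s.
Δv₂ = v_c2 − v_a = 623.3 m/s.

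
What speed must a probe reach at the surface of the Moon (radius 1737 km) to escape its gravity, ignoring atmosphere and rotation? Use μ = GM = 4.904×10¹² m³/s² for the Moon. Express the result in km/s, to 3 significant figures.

r = R = 1.737×10⁶ m.
Escape speed v_esc = √(2μ/r) = √(2 × 4.904×10¹² / 1.737×10⁶) = √(5.647×10⁶) = 2376 m/s.
= 2.376 km/s.

v_esc ≈ 2.38 km/s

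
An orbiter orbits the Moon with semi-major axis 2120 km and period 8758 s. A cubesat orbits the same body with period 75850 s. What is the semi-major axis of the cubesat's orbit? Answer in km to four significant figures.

Kepler's third law: a³ ∝ T², so a₂ = a₁ (T₂/T₁)^(2/3).
T₂/T₁ = 8.661, (T₂/T₁)^(2/3) = 4.217.
a₂ = 2120 × 4.217 = 8941 km.

a₂ ≈ 8941 km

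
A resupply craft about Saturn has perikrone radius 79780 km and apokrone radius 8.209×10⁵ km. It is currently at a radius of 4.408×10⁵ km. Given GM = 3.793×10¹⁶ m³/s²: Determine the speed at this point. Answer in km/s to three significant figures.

v ≈ 9.37 km/s

Semi-major axis a = (r_p + r_a)/2 = 4.5034×10⁵ km = 4.503×10⁸ m.
Vis-viva: v² = μ(2/r − 1/a) = 3.793×10¹⁶ × (4.537×10⁻⁹ − 2.221×10⁻⁹) = 8.787×10⁷ m²/s².
v = 9374 m/s = 9.374 km/s.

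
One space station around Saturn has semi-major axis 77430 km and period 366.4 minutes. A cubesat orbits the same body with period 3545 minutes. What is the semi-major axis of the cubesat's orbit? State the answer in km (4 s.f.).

Kepler's third law: a³ ∝ T², so a₂ = a₁ (T₂/T₁)^(2/3).
T₂/T₁ = 9.675, (T₂/T₁)^(2/3) = 4.541.
a₂ = 77430 × 4.541 = 3.516×10⁵ km.

a₂ ≈ 3.516×10⁵ km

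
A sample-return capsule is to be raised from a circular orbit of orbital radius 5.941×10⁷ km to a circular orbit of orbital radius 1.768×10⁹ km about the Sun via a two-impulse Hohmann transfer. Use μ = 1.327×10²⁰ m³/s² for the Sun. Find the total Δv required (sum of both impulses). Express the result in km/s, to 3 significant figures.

Δv_total ≈ 24.9 km/s

r₁ = 5.941×10⁷ km = 5.941×10¹⁰ m.
r₂ = 1.768×10⁹ km = 1.768×10¹² m.
Transfer ellipse a_t = (r₁ + r₂)/2 = 9.137×10¹¹ m.
At r₁: circular v_c1 = √(μ/r₁) = 47260 m/s; transfer-perihelion v_p = √[μ(2/r₁ − 1/a_t)] = 65740 m/s.
Δv₁ = v_p − v_c1 = 18480 m/s.
At r₂: circular v_c2 = √(μ/r₂) = 8664 m/s; transfer-aphelion v_a = √[μ(2/r₂ − 1/a_t)] = 2209 m/s.
Δv₂ = v_c2 − v_a = 6454 m/s.
Total Δv = Δv₁ + Δv₂ = 24940 m/s = 24.94 km/s.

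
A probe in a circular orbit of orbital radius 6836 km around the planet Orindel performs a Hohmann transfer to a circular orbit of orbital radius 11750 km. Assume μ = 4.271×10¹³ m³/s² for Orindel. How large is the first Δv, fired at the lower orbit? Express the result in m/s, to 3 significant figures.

r₁ = 6836 km = 6.836×10⁶ m.
r₂ = 11750 km = 1.175×10⁷ m.
Transfer ellipse a_t = (r₁ + r₂)/2 = 9.293×10⁶ m.
At r₁: circular v_c1 = √(μ/r₁) = 2500 m/s; transfer-periapsis v_p = √[μ(2/r₁ − 1/a_t)] = 2811 m/s.
Δv₁ = v_p − v_c1 = 311.1 m/s.

Δv ≈ 311 m/s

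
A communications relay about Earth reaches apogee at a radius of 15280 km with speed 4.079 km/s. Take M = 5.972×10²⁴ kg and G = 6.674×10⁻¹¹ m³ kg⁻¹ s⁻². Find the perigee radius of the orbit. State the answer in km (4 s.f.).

perigee radius ≈ 7155 km

μ = GM = 6.674×10⁻¹¹ × 5.972×10²⁴ = 3.986×10¹⁴ m³/s².
r_a = 1.528×10⁷ m.
Specific energy ε = v²/2 − μ/r = -1.777×10⁷ J/kg, so a = −μ/(2ε) = 1.122×10⁷ m.
The apsides satisfy r_p + r_a = 2a, so the perigee radius is 2a − r_a = 7.155×10⁶ m = 7155.3 km.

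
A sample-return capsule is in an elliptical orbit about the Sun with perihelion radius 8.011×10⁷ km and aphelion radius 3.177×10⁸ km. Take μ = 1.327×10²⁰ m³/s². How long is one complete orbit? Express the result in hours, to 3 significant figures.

Semi-major axis a = (r_p + r_a)/2 = (8.0110×10⁷ + 3.1770×10⁸)/2 = 1.9890×10⁸ km = 1.989×10¹¹ m.
By Kepler's third law T = 2π√(a³/μ) = 2π × 7.701×10⁶ = 4.839×10⁷ s.
= 13440 hours.

T ≈ 13400 hours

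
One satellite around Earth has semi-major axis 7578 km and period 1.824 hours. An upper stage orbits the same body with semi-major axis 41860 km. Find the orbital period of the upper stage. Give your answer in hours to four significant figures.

Kepler's third law: T² ∝ a³, so T₂ = T₁ (a₂/a₁)^(3/2).
a₂/a₁ = 5.524, (a₂/a₁)^(3/2) = 12.98.
T₂ = 1.824 × 12.98 = 23.68 hours.

T₂ ≈ 23.68 hours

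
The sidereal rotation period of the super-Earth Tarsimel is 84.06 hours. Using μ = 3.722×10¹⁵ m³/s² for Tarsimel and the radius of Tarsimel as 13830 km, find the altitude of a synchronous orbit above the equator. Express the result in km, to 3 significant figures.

T = 84.06 hours = 3.026×10⁵ s.
A synchronous orbit has period T, so by Kepler's third law a = (μT²/4π²)^(1/3).
μT²/4π² = 3.722×10¹⁵ × (3.026×10⁵)² / 39.48 = 8.634×10²⁴ m³.
a = 2.051×10⁸ m = 2.0515×10⁵ km.
Altitude h = a − R = 2.0515×10⁵ − 13830 = 1.9132×10⁵ km.

h_sync ≈ 1.91×10⁵ km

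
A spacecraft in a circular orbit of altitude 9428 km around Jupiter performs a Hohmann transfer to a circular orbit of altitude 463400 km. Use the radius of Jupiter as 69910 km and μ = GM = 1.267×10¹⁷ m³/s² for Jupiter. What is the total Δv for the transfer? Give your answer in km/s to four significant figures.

r₁ = 69910 + 9428 = 79338 km = 7.9338×10⁷ m.
r₂ = 69910 + 463400 = 533310 km = 5.3331×10⁸ m.
Transfer ellipse a_t = (r₁ + r₂)/2 = 3.063×10⁸ m.
At r₁: circular v_c1 = √(μ/r₁) = 39960 m/s; transfer-perijove v_p = √[μ(2/r₁ − 1/a_t)] = 52730 m/s.
Δv₁ = v_p − v_c1 = 12770 m/s.
At r₂: circular v_c2 = √(μ/r₂) = 15410 m/s; transfer-apojove v_a = √[μ(2/r₂ − 1/a_t)] = 7844 m/s.
Δv₂ = v_c2 − v_a = 7569 m/s.
Total Δv = Δv₁ + Δv₂ = 20340 m/s = 20.34 km/s.

Δv_total ≈ 20.34 km/s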